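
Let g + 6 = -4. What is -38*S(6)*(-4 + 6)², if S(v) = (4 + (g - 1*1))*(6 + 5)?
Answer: 11704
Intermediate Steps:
g = -10 (g = -6 - 4 = -10)
S(v) = -77 (S(v) = (4 + (-10 - 1*1))*(6 + 5) = (4 + (-10 - 1))*11 = (4 - 11)*11 = -7*11 = -77)
-38*S(6)*(-4 + 6)² = -(-2926)*(-4 + 6)² = -(-2926)*2² = -(-2926)*4 = -38*(-308) = 11704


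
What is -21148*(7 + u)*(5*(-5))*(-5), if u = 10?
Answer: -44939500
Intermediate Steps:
-21148*(7 + u)*(5*(-5))*(-5) = -21148*(7 + 10)*(5*(-5))*(-5) = -359516*(-25*(-5)) = -359516*125 = -21148*2125 = -44939500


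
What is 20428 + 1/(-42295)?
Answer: 864002259/42295 ≈ 20428.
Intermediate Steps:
20428 + 1/(-42295) = 20428 - 1/42295 = 864002259/42295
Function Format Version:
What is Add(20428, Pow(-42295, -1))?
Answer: Rational(864002259, 42295) ≈ 20428.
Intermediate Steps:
Add(20428, Pow(-42295, -1)) = Add(20428, Rational(-1, 42295)) = Rational(864002259, 42295)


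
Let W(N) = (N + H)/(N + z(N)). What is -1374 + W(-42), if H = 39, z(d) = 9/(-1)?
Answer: -23357/17 ≈ -1373.9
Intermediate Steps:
z(d) = -9 (z(d) = 9*(-1) = -9)
W(N) = (39 + N)/(-9 + N) (W(N) = (N + 39)/(N - 9) = (39 + N)/(-9 + N))
-1374 + W(-42) = -1374 + (39 - 42)/(-9 - 42) = -1374 - 3/(-51) = -1374 - 1/51*(-3) = -1374 + 1/17 = -23357/17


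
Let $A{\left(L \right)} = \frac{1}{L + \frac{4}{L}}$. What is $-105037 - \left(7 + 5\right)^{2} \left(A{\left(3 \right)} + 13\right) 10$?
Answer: $- \frac{1613161}{13} \approx -1.2409 \cdot 10^{5}$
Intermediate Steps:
$-105037 - \left(7 + 5\right)^{2} \left(A{\left(3 \right)} + 13\right) 10 = -105037 - \left(7 + 5\right)^{2} \left(\frac{3}{4 + 3^{2}} + 13\right) 10 = -105037 - 12^{2} \left(\frac{3}{4 + 9} + 13\right) 10 = -105037 - 144 \left(\frac{3}{13} + 13\right) 10 = -105037 - 144 \cdot \frac{172}{13} \cdot 10 = -105037 - 144 \cdot \frac{1720}{13} = -105037 - \frac{247680}{13} = - \frac{1613161}{13}$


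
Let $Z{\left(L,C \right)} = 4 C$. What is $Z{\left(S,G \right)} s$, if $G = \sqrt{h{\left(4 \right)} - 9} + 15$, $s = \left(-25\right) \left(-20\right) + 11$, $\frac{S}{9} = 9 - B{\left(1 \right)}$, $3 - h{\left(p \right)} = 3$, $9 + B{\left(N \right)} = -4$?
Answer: $30660 + 6132 i \approx 30660.0 + 6132.0 i$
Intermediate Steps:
$B{\left(N \right)} = -13$ ($B{\left(N \right)} = -9 - 4 = -13$)
$h{\left(p \right)} = 0$ ($h{\left(p \right)} = 3 - 3 = 0$)
$S = 198$ ($S = 9 \left(9 - -13\right) = 9 \left(9 + 13\right) = 9 \cdot 22 = 198$)
$s = 511$ ($s = 500 + 11 = 511$)
$G = 15 + 3 i$ ($G = \sqrt{0 - 9} + 15 = \sqrt{-9} + 15 = 3 i + 15 = 15 + 3 i \approx 15.0 + 3.0 i$)
$Z{\left(S,G \right)} s = 4 \left(15 + 3 i\right) 511 = \left(60 + 12 i\right) 511 = 30660 + 6132 i$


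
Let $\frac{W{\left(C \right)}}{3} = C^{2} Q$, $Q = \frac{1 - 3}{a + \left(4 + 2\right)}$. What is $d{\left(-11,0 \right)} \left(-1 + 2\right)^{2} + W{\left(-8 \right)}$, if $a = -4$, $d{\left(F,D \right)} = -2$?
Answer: $-194$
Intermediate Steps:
$Q = -1$ ($Q = \frac{1 - 3}{-4 + \left(4 + 2\right)} = - \frac{2}{-4 + 6} = - \frac{2}{2} = \left(-2\right) \frac{1}{2} = -1$)
$W{\left(C \right)} = - 3 C^{2}$ ($W{\left(C \right)} = 3 C^{2} \left(-1\right) = 3 \left(- C^{2}\right) = - 3 C^{2}$)
$d{\left(-11,0 \right)} \left(-1 + 2\right)^{2} + W{\left(-8 \right)} = - 2 \left(-1 + 2\right)^{2} - 3 \left(-8\right)^{2} = - 2 \cdot 1^{2} - 192 = \left(-2\right) 1 - 192 = -2 - 192 = -194$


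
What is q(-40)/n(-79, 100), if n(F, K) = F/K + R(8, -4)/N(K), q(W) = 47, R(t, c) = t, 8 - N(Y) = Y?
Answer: -108100/2017 ≈ -53.594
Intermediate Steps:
N(Y) = 8 - Y
n(F, K) = 8/(8 - K) + F/K (n(F, K) = F/K + 8/(8 - K) = 8/(8 - K) + F/K)
q(-40)/n(-79, 100) = 47/(-8/(-8 + 100) - 79/100) = 47/(-8/92 - 79*1/100) = 47/(-8*1/92 - 79/100) = 47/(-2/23 - 79/100) = 47/(-2017/2300) = 47*(-2300/2017) = -108100/2017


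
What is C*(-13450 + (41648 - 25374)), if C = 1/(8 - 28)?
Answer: -706/5 ≈ -141.20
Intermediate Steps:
C = -1/20 (C = 1/(-20) = -1/20 ≈ -0.050000)
C*(-13450 + (41648 - 25374)) = -(-13450 + (41648 - 25374))/20 = -(-13450 + 16274)/20 = -1/20*2824 = -706/5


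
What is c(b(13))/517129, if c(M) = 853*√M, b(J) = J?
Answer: 853*√13/517129 ≈ 0.0059473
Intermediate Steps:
c(b(13))/517129 = (853*√13)/517129 = (853*√13)*(1/517129) = 853*√13/517129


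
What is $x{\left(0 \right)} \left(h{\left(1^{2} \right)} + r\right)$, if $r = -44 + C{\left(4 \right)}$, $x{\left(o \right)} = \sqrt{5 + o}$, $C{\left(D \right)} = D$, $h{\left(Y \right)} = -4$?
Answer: $- 44 \sqrt{5} \approx -98.387$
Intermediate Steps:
$r = -40$ ($r = -44 + 4 = -40$)
$x{\left(0 \right)} \left(h{\left(1^{2} \right)} + r\right) = \sqrt{5 + 0} \left(-4 - 40\right) = \sqrt{5} \left(-44\right) = - 44 \sqrt{5}$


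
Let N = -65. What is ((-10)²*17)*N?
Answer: -110500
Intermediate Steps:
((-10)²*17)*N = ((-10)²*17)*(-65) = (100*17)*(-65) = 1700*(-65) = -110500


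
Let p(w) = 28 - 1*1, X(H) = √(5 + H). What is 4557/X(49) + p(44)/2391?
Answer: 9/797 + 1519*√6/6 ≈ 620.14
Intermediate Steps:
p(w) = 27 (p(w) = 28 - 1 = 27)
4557/X(49) + p(44)/2391 = 4557/(√(5 + 49)) + 27/2391 = 4557/(√54) + 27*(1/2391) = 4557/((3*√6)) + 9/797 = 4557*(√6/18) + 9/797 = 1519*√6/6 + 9/797 = 9/797 + 1519*√6/6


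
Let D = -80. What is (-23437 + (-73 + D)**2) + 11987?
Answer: 11959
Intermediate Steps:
(-23437 + (-73 + D)**2) + 11987 = (-23437 + (-73 - 80)**2) + 11987 = (-23437 + (-153)**2) + 11987 = (-23437 + 23409) + 11987 = -28 + 11987 = 11959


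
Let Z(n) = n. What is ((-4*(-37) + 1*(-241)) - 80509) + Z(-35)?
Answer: -80637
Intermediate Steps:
((-4*(-37) + 1*(-241)) - 80509) + Z(-35) = ((-4*(-37) + 1*(-241)) - 80509) - 35 = ((148 - 241) - 80509) - 35 = (-93 - 80509) - 35 = -80602 - 35 = -80637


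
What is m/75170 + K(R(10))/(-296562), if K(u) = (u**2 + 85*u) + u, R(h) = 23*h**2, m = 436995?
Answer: -1230094847/96924198 ≈ -12.691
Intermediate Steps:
K(u) = u**2 + 86*u
m/75170 + K(R(10))/(-296562) = 436995/75170 + ((23*10**2)*(86 + 23*10**2))/(-296562) = 436995*(1/75170) + ((23*100)*(86 + 23*100))*(-1/296562) = 87399/15034 + (2300*(86 + 2300))*(-1/296562) = 87399/15034 + (2300*2386)*(-1/296562) = 87399/15034 + 5487800*(-1/296562) = 87399/15034 - 119300/6447 = -1230094847/96924198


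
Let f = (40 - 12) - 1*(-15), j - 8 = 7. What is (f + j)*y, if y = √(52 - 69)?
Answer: 58*I*√17 ≈ 239.14*I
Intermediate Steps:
y = I*√17 (y = √(-17) = I*√17 ≈ 4.1231*I)
j = 15 (j = 8 + 7 = 15)
f = 43 (f = 28 + 15 = 43)
(f + j)*y = (43 + 15)*(I*√17) = 58*(I*√17) = 58*I*√17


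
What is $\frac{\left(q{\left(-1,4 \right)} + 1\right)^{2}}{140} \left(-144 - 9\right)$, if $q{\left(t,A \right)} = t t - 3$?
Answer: $- \frac{153}{140} \approx -1.0929$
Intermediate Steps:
$q{\left(t,A \right)} = -3 + t^{2}$ ($q{\left(t,A \right)} = t^{2} - 3 = -3 + t^{2}$)
$\frac{\left(q{\left(-1,4 \right)} + 1\right)^{2}}{140} \left(-144 - 9\right) = \frac{\left(\left(-3 + \left(-1\right)^{2}\right) + 1\right)^{2}}{140} \left(-144 - 9\right) = \left(\left(-3 + 1\right) + 1\right)^{2} \cdot \frac{1}{140} \left(-153\right) = \left(-2 + 1\right)^{2} \cdot \frac{1}{140} \left(-153\right) = \left(-1\right)^{2} \cdot \frac{1}{140} \left(-153\right) = 1 \cdot \frac{1}{140} \left(-153\right) = \frac{1}{140} \left(-153\right) = - \frac{153}{140}$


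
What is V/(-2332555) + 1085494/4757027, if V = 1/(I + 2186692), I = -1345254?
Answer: 2130499523287453433/9336618862737310430 ≈ 0.22819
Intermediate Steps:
V = 1/841438 (V = 1/(-1345254 + 2186692) = 1/841438 ≈ 1.1884e-6)
V/(-2332555) + 1085494/4757027 = (1/841438)/(-2332555) + 1085494/4757027 = (1/841438)*(-1/2332555) + 1085494*(1/4757027) = -1/1962700414090 + 1085494/4757027 = 2130499523287453433/9336618862737310430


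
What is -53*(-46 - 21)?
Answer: 3551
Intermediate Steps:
-53*(-46 - 21) = -53*(-67) = 3551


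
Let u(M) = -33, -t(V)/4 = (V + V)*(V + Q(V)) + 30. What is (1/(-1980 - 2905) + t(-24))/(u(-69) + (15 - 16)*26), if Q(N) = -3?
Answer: 25910041/288215 ≈ 89.898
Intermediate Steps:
t(V) = -120 - 8*V*(-3 + V) (t(V) = -4*((V + V)*(V - 3) + 30) = -4*((2*V)*(-3 + V) + 30) = -4*(2*V*(-3 + V) + 30) = -4*(30 + 2*V*(-3 + V)) = -120 - 8*V*(-3 + V))
(1/(-1980 - 2905) + t(-24))/(u(-69) + (15 - 16)*26) = (1/(-1980 - 2905) + (-120 - 8*(-24)² + 24*(-24)))/(-33 + (15 - 16)*26) = (1/(-4885) + (-120 - 8*576 - 576))/(-33 - 1*26) = (-1/4885 + (-120 - 4608 - 576))/(-33 - 26) = (-1/4885 - 5304)/(-59) = -25910041/4885*(-1/59) = 25910041/288215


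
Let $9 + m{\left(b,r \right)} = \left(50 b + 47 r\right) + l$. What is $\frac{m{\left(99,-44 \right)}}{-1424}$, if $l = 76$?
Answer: $- \frac{2949}{1424} \approx -2.0709$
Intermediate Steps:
$m{\left(b,r \right)} = 67 + 47 r + 50 b$ ($m{\left(b,r \right)} = -9 + \left(\left(50 b + 47 r\right) + 76\right) = -9 + \left(\left(47 r + 50 b\right) + 76\right) = -9 + \left(76 + 47 r + 50 b\right) = 67 + 47 r + 50 b$)
$\frac{m{\left(99,-44 \right)}}{-1424} = \frac{67 + 47 \left(-44\right) + 50 \cdot 99}{-1424} = \left(67 - 2068 + 4950\right) \left(- \frac{1}{1424}\right) = 2949 \left(- \frac{1}{1424}\right) = - \frac{2949}{1424}$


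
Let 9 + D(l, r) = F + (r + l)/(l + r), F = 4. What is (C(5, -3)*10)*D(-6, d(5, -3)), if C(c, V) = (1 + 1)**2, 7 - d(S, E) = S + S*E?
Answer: -160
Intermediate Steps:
d(S, E) = 7 - S - E*S (d(S, E) = 7 - (S + S*E) = 7 - (S + E*S) = 7 + (-S - E*S) = 7 - S - E*S)
D(l, r) = -4 (D(l, r) = -9 + (4 + (r + l)/(l + r)) = -9 + (4 + (l + r)/(l + r)) = -9 + (4 + 1) = -9 + 5 = -4)
C(c, V) = 4 (C(c, V) = 2**2 = 4)
(C(5, -3)*10)*D(-6, d(5, -3)) = (4*10)*(-4) = 40*(-4) = -160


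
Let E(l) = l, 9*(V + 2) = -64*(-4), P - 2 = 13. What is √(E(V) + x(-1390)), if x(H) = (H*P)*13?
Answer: 2*I*√609803/3 ≈ 520.6*I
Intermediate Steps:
P = 15 (P = 2 + 13 = 15)
V = 238/9 (V = -2 + (-64*(-4))/9 = -2 + (⅑)*256 = -2 + 256/9 = 238/9 ≈ 26.444)
x(H) = 195*H (x(H) = (H*15)*13 = (15*H)*13 = 195*H)
√(E(V) + x(-1390)) = √(238/9 + 195*(-1390)) = √(238/9 - 271050) = √(-2439212/9) = 2*I*√609803/3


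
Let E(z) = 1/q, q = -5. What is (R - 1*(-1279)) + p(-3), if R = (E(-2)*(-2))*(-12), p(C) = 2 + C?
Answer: 6366/5 ≈ 1273.2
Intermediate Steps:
E(z) = -⅕ (E(z) = 1/(-5) = -⅕)
R = -24/5 (R = -⅕*(-2)*(-12) = (⅖)*(-12) = -24/5 ≈ -4.8000)
(R - 1*(-1279)) + p(-3) = (-24/5 - 1*(-1279)) + (2 - 3) = (-24/5 + 1279) - 1 = 6371/5 - 1 = 6366/5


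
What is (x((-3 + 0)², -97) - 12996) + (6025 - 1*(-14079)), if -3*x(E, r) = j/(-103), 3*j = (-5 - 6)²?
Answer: 6589237/927 ≈ 7108.1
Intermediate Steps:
j = 121/3 (j = (-5 - 6)²/3 = (⅓)*(-11)² = (⅓)*121 = 121/3 ≈ 40.333)
x(E, r) = 121/927 (x(E, r) = -121/(9*(-103)) = -121*(-1)/(9*103) = -⅓*(-121/309) = 121/927)
(x((-3 + 0)², -97) - 12996) + (6025 - 1*(-14079)) = (121/927 - 12996) + (6025 - 1*(-14079)) = -12047171/927 + (6025 + 14079) = -12047171/927 + 20104 = 6589237/927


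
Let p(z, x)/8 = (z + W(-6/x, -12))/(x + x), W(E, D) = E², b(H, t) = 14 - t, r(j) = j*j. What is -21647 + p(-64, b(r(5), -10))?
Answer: -693045/32 ≈ -21658.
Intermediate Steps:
r(j) = j²
p(z, x) = 4*(z + 36/x²)/x (p(z, x) = 8*((z + (-6/x)²)/(x + x)) = 8*((z + 36/x²)/((2*x))) = 8*((z + 36/x²)*(1/(2*x))) = 8*((z + 36/x²)/(2*x)) = 4*(z + 36/x²)/x)
-21647 + p(-64, b(r(5), -10)) = -21647 + (144/(14 - 1*(-10))³ + 4*(-64)/(14 - 1*(-10))) = -21647 + (144/(14 + 10)³ + 4*(-64)/(14 + 10)) = -21647 + (144/24³ + 4*(-64)/24) = -21647 + (144*(1/13824) + 4*(-64)*(1/24)) = -21647 + (1/96 - 32/3) = -21647 - 341/32 = -693045/32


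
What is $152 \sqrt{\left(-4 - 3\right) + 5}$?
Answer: $152 i \sqrt{2} \approx 214.96 i$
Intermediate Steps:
$152 \sqrt{\left(-4 - 3\right) + 5} = 152 \sqrt{-7 + 5} = 152 \sqrt{-2} = 152 i \sqrt{2}$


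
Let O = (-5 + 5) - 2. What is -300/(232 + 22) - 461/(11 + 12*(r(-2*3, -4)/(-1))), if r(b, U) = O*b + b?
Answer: 49397/7747 ≈ 6.3763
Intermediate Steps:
O = -2 (O = 0 - 2 = -2)
r(b, U) = -b (r(b, U) = -2*b + b = -b)
-300/(232 + 22) - 461/(11 + 12*(r(-2*3, -4)/(-1))) = -300/(232 + 22) - 461/(11 + 12*(-(-2)*3/(-1))) = -300/254 - 461/(11 + 12*(-1*(-6)*(-1))) = -300*1/254 - 461/(11 + 12*(6*(-1))) = -150/127 - 461/(11 + 12*(-6)) = -150/127 - 461/(11 - 72) = -150/127 - 461/(-61) = -150/127 - 461*(-1/61) = -150/127 + 461/61 = 49397/7747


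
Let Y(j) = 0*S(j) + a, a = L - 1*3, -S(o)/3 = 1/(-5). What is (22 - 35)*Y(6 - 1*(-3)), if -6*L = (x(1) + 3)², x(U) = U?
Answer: 221/3 ≈ 73.667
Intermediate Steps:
S(o) = ⅗ (S(o) = -3/(-5) = -3*(-⅕) = ⅗)
L = -8/3 (L = -(1 + 3)²/6 = -⅙*4² = -⅙*16 = -8/3 ≈ -2.6667)
a = -17/3 (a = -8/3 - 1*3 = -8/3 - 3 = -17/3 ≈ -5.6667)
Y(j) = -17/3 (Y(j) = 0*(⅗) - 17/3 = 0 - 17/3 = -17/3)
(22 - 35)*Y(6 - 1*(-3)) = (22 - 35)*(-17/3) = -13*(-17/3) = 221/3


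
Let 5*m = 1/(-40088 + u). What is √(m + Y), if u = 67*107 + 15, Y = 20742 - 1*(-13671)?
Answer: √25873634288630/27420 ≈ 185.51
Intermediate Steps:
Y = 34413 (Y = 20742 + 13671 = 34413)
u = 7184 (u = 7169 + 15 = 7184)
m = -1/164520 (m = 1/(5*(-40088 + 7184)) = (⅕)/(-32904) = (⅕)*(-1/32904) = -1/164520 ≈ -6.0783e-6)
√(m + Y) = √(-1/164520 + 34413) = √(5661626759/164520) = √25873634288630/27420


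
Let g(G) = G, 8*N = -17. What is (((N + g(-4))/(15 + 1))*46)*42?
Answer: -23667/32 ≈ -739.59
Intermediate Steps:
N = -17/8 (N = (⅛)*(-17) = -17/8 ≈ -2.1250)
(((N + g(-4))/(15 + 1))*46)*42 = (((-17/8 - 4)/(15 + 1))*46)*42 = (-49/8/16*46)*42 = (-49/8*1/16*46)*42 = -49/128*46*42 = -1127/64*42 = -23667/32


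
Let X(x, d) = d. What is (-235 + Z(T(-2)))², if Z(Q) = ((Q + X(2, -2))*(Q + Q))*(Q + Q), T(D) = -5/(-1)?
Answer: 4225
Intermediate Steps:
T(D) = 5 (T(D) = -5*(-1) = 5)
Z(Q) = 4*Q²*(-2 + Q) (Z(Q) = ((Q - 2)*(Q + Q))*(Q + Q) = ((-2 + Q)*(2*Q))*(2*Q) = (2*Q*(-2 + Q))*(2*Q) = 4*Q²*(-2 + Q))
(-235 + Z(T(-2)))² = (-235 + 4*5²*(-2 + 5))² = (-235 + 4*25*3)² = (-235 + 300)² = 65² = 4225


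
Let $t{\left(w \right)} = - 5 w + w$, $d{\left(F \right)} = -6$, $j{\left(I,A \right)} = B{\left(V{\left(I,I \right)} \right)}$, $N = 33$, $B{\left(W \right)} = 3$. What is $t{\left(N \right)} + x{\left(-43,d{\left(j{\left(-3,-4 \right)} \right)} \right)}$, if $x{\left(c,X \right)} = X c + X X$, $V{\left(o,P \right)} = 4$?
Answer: $162$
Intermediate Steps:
$j{\left(I,A \right)} = 3$
$x{\left(c,X \right)} = X^{2} + X c$ ($x{\left(c,X \right)} = X c + X^{2} = X^{2} + X c$)
$t{\left(w \right)} = - 4 w$
$t{\left(N \right)} + x{\left(-43,d{\left(j{\left(-3,-4 \right)} \right)} \right)} = \left(-4\right) 33 - 6 \left(-6 - 43\right) = -132 - -294 = -132 + 294 = 162$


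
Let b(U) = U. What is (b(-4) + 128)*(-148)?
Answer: -18352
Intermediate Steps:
(b(-4) + 128)*(-148) = (-4 + 128)*(-148) = 124*(-148) = -18352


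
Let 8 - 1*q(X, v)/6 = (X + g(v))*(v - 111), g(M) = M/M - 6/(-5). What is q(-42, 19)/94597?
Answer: -109608/472985 ≈ -0.23174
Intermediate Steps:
g(M) = 11/5 (g(M) = 1 - 6*(-1/5) = 1 + 6/5 = 11/5)
q(X, v) = 48 - 6*(-111 + v)*(11/5 + X) (q(X, v) = 48 - 6*(X + 11/5)*(v - 111) = 48 - 6*(11/5 + X)*(-111 + v) = 48 - 6*(-111 + v)*(11/5 + X))
q(-42, 19)/94597 = (7566/5 + 666*(-42) - 66/5*19 - 6*(-42)*19)/94597 = (7566/5 - 27972 - 1254/5 + 4788)*(1/94597) = -109608/5*1/94597 = -109608/472985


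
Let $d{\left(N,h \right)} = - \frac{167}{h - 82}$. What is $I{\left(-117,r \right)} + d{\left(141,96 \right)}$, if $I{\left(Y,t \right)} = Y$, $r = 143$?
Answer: $- \frac{1805}{14} \approx -128.93$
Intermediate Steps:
$d{\left(N,h \right)} = - \frac{167}{-82 + h}$
$I{\left(-117,r \right)} + d{\left(141,96 \right)} = -117 - \frac{167}{-82 + 96} = -117 - \frac{167}{14} = - \frac{1805}{14}$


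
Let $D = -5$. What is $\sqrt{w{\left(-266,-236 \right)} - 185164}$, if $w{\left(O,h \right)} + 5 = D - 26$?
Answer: $20 i \sqrt{463} \approx 430.35 i$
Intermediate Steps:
$w{\left(O,h \right)} = -36$ ($w{\left(O,h \right)} = -5 - 31 = -36$)
$\sqrt{w{\left(-266,-236 \right)} - 185164} = \sqrt{-36 - 185164} = \sqrt{-185200} = 20 i \sqrt{463}$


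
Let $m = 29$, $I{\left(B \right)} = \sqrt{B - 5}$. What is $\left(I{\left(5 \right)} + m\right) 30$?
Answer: $870$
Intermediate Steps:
$I{\left(B \right)} = \sqrt{-5 + B}$
$\left(I{\left(5 \right)} + m\right) 30 = \left(\sqrt{-5 + 5} + 29\right) 30 = \left(\sqrt{0} + 29\right) 30 = \left(0 + 29\right) 30 = 29 \cdot 30 = 870$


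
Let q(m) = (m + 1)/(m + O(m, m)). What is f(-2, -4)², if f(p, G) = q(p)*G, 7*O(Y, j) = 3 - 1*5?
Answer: 49/16 ≈ 3.0625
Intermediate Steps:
O(Y, j) = -2/7 (O(Y, j) = (3 - 1*5)/7 = (3 - 5)/7 = (⅐)*(-2) = -2/7)
q(m) = (1 + m)/(-2/7 + m) (q(m) = (m + 1)/(m - 2/7) = (1 + m)/(-2/7 + m))
f(p, G) = 7*G*(1 + p)/(-2 + 7*p) (f(p, G) = (7*(1 + p)/(-2 + 7*p))*G = 7*G*(1 + p)/(-2 + 7*p))
f(-2, -4)² = (7*(-4)*(1 - 2)/(-2 + 7*(-2)))² = (7*(-4)*(-1)/(-2 - 14))² = (7*(-4)*(-1)/(-16))² = (7*(-4)*(-1/16)*(-1))² = (-7/4)² = 49/16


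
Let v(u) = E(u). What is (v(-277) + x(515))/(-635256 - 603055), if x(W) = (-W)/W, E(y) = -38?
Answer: 39/1238311 ≈ 3.1495e-5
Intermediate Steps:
v(u) = -38
x(W) = -1
(v(-277) + x(515))/(-635256 - 603055) = (-38 - 1)/(-635256 - 603055) = -39/(-1238311) = -39*(-1/1238311) = 39/1238311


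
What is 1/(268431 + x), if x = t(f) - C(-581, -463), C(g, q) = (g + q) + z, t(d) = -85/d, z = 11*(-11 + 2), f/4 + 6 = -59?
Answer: 52/14017865 ≈ 3.7096e-6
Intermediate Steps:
f = -260 (f = -24 + 4*(-59) = -24 - 236 = -260)
z = -99 (z = 11*(-9) = -99)
C(g, q) = -99 + g + q (C(g, q) = (g + q) - 99 = -99 + g + q)
x = 59453/52 (x = -85/(-260) - (-99 - 581 - 463) = -85*(-1/260) - 1*(-1143) = 17/52 + 1143 = 59453/52 ≈ 1143.3)
1/(268431 + x) = 1/(268431 + 59453/52) = 1/(14017865/52) = 52/14017865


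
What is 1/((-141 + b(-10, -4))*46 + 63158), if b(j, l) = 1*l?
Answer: 1/56488 ≈ 1.7703e-5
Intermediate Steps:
b(j, l) = l
1/((-141 + b(-10, -4))*46 + 63158) = 1/((-141 - 4)*46 + 63158) = 1/(-145*46 + 63158) = 1/(-6670 + 63158) = 1/56488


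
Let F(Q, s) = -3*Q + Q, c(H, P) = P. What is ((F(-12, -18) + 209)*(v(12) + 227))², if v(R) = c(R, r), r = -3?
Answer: 2724004864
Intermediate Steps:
F(Q, s) = -2*Q
v(R) = -3
((F(-12, -18) + 209)*(v(12) + 227))² = ((-2*(-12) + 209)*(-3 + 227))² = ((24 + 209)*224)² = (233*224)² = 52192² = 2724004864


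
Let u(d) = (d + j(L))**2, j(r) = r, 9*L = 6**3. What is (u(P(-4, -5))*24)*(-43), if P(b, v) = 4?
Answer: -809088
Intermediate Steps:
L = 24 (L = (1/9)*6**3 = (1/9)*216 = 24)
u(d) = (24 + d)**2 (u(d) = (d + 24)**2 = (24 + d)**2)
(u(P(-4, -5))*24)*(-43) = ((24 + 4)**2*24)*(-43) = (28**2*24)*(-43) = (784*24)*(-43) = 18816*(-43) = -809088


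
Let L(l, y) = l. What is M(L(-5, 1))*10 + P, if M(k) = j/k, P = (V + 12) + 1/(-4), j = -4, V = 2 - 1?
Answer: 83/4 ≈ 20.750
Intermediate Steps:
V = 1
P = 51/4 (P = (1 + 12) + 1/(-4) = 13 - 1/4 = 51/4 ≈ 12.750)
M(k) = -4/k
M(L(-5, 1))*10 + P = -4/(-5)*10 + 51/4 = -4*(-1/5)*10 + 51/4 = (4/5)*10 + 51/4 = 8 + 51/4 = 83/4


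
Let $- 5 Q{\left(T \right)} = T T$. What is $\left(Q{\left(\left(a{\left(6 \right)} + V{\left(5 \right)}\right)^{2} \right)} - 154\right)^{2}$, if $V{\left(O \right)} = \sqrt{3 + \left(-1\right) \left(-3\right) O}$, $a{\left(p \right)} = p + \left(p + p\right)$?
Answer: $\frac{30812632612}{25} + \frac{20841064128 \sqrt{2}}{25} \approx 2.4115 \cdot 10^{9}$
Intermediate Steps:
$a{\left(p \right)} = 3 p$ ($a{\left(p \right)} = p + 2 p = 3 p$)
$V{\left(O \right)} = \sqrt{3 + 3 O}$
$Q{\left(T \right)} = - \frac{T^{2}}{5}$ ($Q{\left(T \right)} = - \frac{T T}{5} = - \frac{T^{2}}{5}$)
$\left(Q{\left(\left(a{\left(6 \right)} + V{\left(5 \right)}\right)^{2} \right)} - 154\right)^{2} = \left(- \frac{\left(\left(3 \cdot 6 + \sqrt{3 + 3 \cdot 5}\right)^{2}\right)^{2}}{5} - 154\right)^{2} = \left(- \frac{\left(\left(18 + \sqrt{3 + 15}\right)^{2}\right)^{2}}{5} - 154\right)^{2} = \left(- \frac{\left(\left(18 + \sqrt{18}\right)^{2}\right)^{2}}{5} - 154\right)^{2} = \left(- \frac{\left(\left(18 + 3 \sqrt{2}\right)^{2}\right)^{2}}{5} - 154\right)^{2} = \left(- \frac{\left(18 + 3 \sqrt{2}\right)^{4}}{5} - 154\right)^{2} = \left(-154 - \frac{\left(18 + 3 \sqrt{2}\right)^{4}}{5}\right)^{2}$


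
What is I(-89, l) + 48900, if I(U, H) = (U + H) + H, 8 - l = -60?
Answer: 48947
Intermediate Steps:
l = 68 (l = 8 - 1*(-60) = 8 + 60 = 68)
I(U, H) = U + 2*H (I(U, H) = (H + U) + H = U + 2*H)
I(-89, l) + 48900 = (-89 + 2*68) + 48900 = (-89 + 136) + 48900 = 47 + 48900 = 48947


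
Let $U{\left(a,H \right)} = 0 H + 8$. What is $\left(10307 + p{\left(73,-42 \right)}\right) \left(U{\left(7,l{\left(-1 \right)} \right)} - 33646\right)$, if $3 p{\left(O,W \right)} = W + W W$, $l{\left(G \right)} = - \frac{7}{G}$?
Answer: $-366015078$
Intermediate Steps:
$p{\left(O,W \right)} = \frac{W}{3} + \frac{W^{2}}{3}$ ($p{\left(O,W \right)} = \frac{W + W W}{3} = \frac{W + W^{2}}{3} = \frac{W}{3} + \frac{W^{2}}{3}$)
$U{\left(a,H \right)} = 8$ ($U{\left(a,H \right)} = 0 + 8 = 8$)
$\left(10307 + p{\left(73,-42 \right)}\right) \left(U{\left(7,l{\left(-1 \right)} \right)} - 33646\right) = \left(10307 + \frac{1}{3} \left(-42\right) \left(1 - 42\right)\right) \left(8 - 33646\right) = \left(10307 + \frac{1}{3} \left(-42\right) \left(-41\right)\right) \left(-33638\right) = \left(10307 + 574\right) \left(-33638\right) = 10881 \left(-33638\right) = -366015078$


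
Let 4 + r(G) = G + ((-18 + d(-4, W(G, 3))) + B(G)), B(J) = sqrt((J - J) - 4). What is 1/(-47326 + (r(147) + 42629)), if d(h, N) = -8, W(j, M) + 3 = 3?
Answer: -1145/5244101 - I/10488202 ≈ -0.00021834 - 9.5345e-8*I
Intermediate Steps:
W(j, M) = 0 (W(j, M) = -3 + 3 = 0)
B(J) = 2*I (B(J) = sqrt(0 - 4) = sqrt(-4) = 2*I)
r(G) = -30 + G + 2*I (r(G) = -4 + (G + ((-18 - 8) + 2*I)) = -4 + (G + (-26 + 2*I)) = -4 + (-26 + G + 2*I) = -30 + G + 2*I)
1/(-47326 + (r(147) + 42629)) = 1/(-47326 + ((-30 + 147 + 2*I) + 42629)) = 1/(-47326 + ((117 + 2*I) + 42629)) = 1/(-47326 + (42746 + 2*I)) = 1/(-4580 + 2*I) = (-4580 - 2*I)/20976404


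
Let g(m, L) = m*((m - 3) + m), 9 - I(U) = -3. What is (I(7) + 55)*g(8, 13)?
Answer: 6968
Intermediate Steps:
I(U) = 12 (I(U) = 9 - 1*(-3) = 9 + 3 = 12)
g(m, L) = m*(-3 + 2*m) (g(m, L) = m*((-3 + m) + m) = m*(-3 + 2*m))
(I(7) + 55)*g(8, 13) = (12 + 55)*(8*(-3 + 2*8)) = 67*(8*(-3 + 16)) = 67*(8*13) = 67*104 = 6968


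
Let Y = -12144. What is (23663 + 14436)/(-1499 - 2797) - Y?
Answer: 52132525/4296 ≈ 12135.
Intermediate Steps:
(23663 + 14436)/(-1499 - 2797) - Y = (23663 + 14436)/(-1499 - 2797) - 1*(-12144) = 38099/(-4296) + 12144 = 38099*(-1/4296) + 12144 = -38099/4296 + 12144 = 52132525/4296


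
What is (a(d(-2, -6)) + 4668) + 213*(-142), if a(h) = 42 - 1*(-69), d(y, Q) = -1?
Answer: -25467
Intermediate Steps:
a(h) = 111 (a(h) = 42 + 69 = 111)
(a(d(-2, -6)) + 4668) + 213*(-142) = (111 + 4668) + 213*(-142) = 4779 - 30246 = -25467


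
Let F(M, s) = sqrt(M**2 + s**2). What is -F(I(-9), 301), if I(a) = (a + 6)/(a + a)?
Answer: -sqrt(3261637)/6 ≈ -301.00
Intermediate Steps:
I(a) = (6 + a)/(2*a) (I(a) = (6 + a)/((2*a)) = (6 + a)*(1/(2*a)) = (6 + a)/(2*a))
-F(I(-9), 301) = -sqrt(((1/2)*(6 - 9)/(-9))**2 + 301**2) = -sqrt(((1/2)*(-1/9)*(-3))**2 + 90601) = -sqrt((1/6)**2 + 90601) = -sqrt(1/36 + 90601) = -sqrt(3261637/36) = -sqrt(3261637)/6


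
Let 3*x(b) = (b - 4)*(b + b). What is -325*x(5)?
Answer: -3250/3 ≈ -1083.3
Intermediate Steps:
x(b) = 2*b*(-4 + b)/3 (x(b) = ((b - 4)*(b + b))/3 = ((-4 + b)*(2*b))/3 = (2*b*(-4 + b))/3 = 2*b*(-4 + b)/3)
-325*x(5) = -650*5*(-4 + 5)/3 = -650*5/3 = -325*10/3 = -3250/3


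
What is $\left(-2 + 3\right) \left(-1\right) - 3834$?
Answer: $-3835$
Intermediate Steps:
$\left(-2 + 3\right) \left(-1\right) - 3834 = 1 \left(-1\right) - 3834 = -1 - 3834 = -3835$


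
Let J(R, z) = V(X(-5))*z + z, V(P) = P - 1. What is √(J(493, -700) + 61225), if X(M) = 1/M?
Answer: √61365 ≈ 247.72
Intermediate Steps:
V(P) = -1 + P
J(R, z) = -z/5 (J(R, z) = (-1 + 1/(-5))*z + z = (-1 - ⅕)*z + z = -6*z/5 + z = -z/5)
√(J(493, -700) + 61225) = √(-⅕*(-700) + 61225) = √(140 + 61225) = √61365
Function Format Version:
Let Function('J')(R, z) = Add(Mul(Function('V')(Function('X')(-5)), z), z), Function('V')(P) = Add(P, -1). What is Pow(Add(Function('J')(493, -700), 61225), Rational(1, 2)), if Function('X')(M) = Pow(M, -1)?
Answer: Pow(61365, Rational(1, 2)) ≈ 247.72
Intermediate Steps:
Function('V')(P) = Add(-1, P)
Function('J')(R, z) = Mul(Rational(-1, 5), z) (Function('J')(R, z) = Add(Mul(Add(-1, Pow(-5, -1)), z), z) = Add(Mul(Add(-1, Rational(-1, 5)), z), z) = Add(Mul(Rational(-6, 5), z), z) = Mul(Rational(-1, 5), z))
Pow(Add(Function('J')(493, -700), 61225), Rational(1, 2)) = Pow(Add(Mul(Rational(-1, 5), -700), 61225), Rational(1, 2)) = Pow(Add(140, 61225), Rational(1, 2)) = Pow(61365, Rational(1, 2))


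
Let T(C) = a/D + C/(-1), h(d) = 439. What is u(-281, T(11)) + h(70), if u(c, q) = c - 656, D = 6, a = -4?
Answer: -498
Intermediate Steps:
T(C) = -⅔ - C (T(C) = -4/6 + C/(-1) = -4*⅙ + C*(-1) = -⅔ - C)
u(c, q) = -656 + c
u(-281, T(11)) + h(70) = (-656 - 281) + 439 = -937 + 439 = -498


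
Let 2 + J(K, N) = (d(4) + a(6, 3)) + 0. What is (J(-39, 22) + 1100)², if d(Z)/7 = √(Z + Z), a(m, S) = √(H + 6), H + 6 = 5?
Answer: (1098 + √5 + 14*√2)² ≈ 1.2545e+6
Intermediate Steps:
H = -1 (H = -6 + 5 = -1)
a(m, S) = √5 (a(m, S) = √(-1 + 6) = √5)
d(Z) = 7*√2*√Z (d(Z) = 7*√(Z + Z) = 7*√(2*Z) = 7*(√2*√Z) = 7*√2*√Z)
J(K, N) = -2 + √5 + 14*√2 (J(K, N) = -2 + ((7*√2*√4 + √5) + 0) = -2 + ((7*√2*2 + √5) + 0) = -2 + ((14*√2 + √5) + 0) = -2 + ((√5 + 14*√2) + 0) = -2 + (√5 + 14*√2) = -2 + √5 + 14*√2)
(J(-39, 22) + 1100)² = ((-2 + √5 + 14*√2) + 1100)² = (1098 + √5 + 14*√2)²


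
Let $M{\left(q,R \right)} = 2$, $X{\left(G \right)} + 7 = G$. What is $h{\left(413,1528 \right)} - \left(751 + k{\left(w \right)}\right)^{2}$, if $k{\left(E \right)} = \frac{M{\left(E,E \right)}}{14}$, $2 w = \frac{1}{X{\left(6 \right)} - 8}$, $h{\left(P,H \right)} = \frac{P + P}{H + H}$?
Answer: $- \frac{42243929555}{74872} \approx -5.6422 \cdot 10^{5}$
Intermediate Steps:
$X{\left(G \right)} = -7 + G$
$h{\left(P,H \right)} = \frac{P}{H}$ ($h{\left(P,H \right)} = \frac{2 P}{2 H} = 2 P \frac{1}{2 H} = \frac{P}{H}$)
$w = - \frac{1}{18}$ ($w = \frac{1}{2 \left(\left(-7 + 6\right) - 8\right)} = \frac{1}{2 \left(-1 - 8\right)} = \frac{1}{2 \left(-9\right)} = \frac{1}{2} \left(- \frac{1}{9}\right) = - \frac{1}{18} \approx -0.055556$)
$k{\left(E \right)} = \frac{1}{7}$ ($k{\left(E \right)} = \frac{2}{14} = 2 \cdot \frac{1}{14} = \frac{1}{7}$)
$h{\left(413,1528 \right)} - \left(751 + k{\left(w \right)}\right)^{2} = \frac{413}{1528} - \left(751 + \frac{1}{7}\right)^{2} = 413 \cdot \frac{1}{1528} - \left(\frac{5258}{7}\right)^{2} = \frac{413}{1528} - \frac{27646564}{49} = - \frac{42243929555}{74872}$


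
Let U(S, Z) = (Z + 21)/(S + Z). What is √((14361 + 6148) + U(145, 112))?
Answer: √1354633122/257 ≈ 143.21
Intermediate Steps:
U(S, Z) = (21 + Z)/(S + Z)
√((14361 + 6148) + U(145, 112)) = √((14361 + 6148) + (21 + 112)/(145 + 112)) = √(20509 + 133/257) = √(5270946/257) = √1354633122/257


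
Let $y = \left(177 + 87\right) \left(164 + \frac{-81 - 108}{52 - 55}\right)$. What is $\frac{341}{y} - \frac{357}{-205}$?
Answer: $\frac{1951291}{1116840} \approx 1.7472$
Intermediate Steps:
$y = 59928$ ($y = 264 \left(164 - \frac{189}{-3}\right) = 264 \left(164 - -63\right) = 264 \left(164 + 63\right) = 264 \cdot 227 = 59928$)
$\frac{341}{y} - \frac{357}{-205} = \frac{341}{59928} - \frac{357}{-205} = 341 \cdot \frac{1}{59928} - - \frac{357}{205} = \frac{31}{5448} + \frac{357}{205} = \frac{1951291}{1116840}$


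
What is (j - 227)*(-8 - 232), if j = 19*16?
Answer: -18480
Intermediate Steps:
j = 304
(j - 227)*(-8 - 232) = (304 - 227)*(-8 - 232) = 77*(-240) = -18480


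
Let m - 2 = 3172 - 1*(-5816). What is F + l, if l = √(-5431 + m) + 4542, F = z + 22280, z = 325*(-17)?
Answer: 21297 + √3559 ≈ 21357.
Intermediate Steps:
z = -5525
m = 8990 (m = 2 + (3172 - 1*(-5816)) = 2 + (3172 + 5816) = 2 + 8988 = 8990)
F = 16755 (F = -5525 + 22280 = 16755)
l = 4542 + √3559 (l = √(-5431 + 8990) + 4542 = √3559 + 4542 = 4542 + √3559 ≈ 4601.7)
F + l = 16755 + (4542 + √3559) = 21297 + √3559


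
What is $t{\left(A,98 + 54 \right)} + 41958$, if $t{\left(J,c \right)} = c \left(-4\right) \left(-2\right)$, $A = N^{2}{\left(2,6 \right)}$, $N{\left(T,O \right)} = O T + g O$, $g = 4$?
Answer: $43174$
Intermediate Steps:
$N{\left(T,O \right)} = 4 O + O T$ ($N{\left(T,O \right)} = O T + 4 O = 4 O + O T$)
$A = 1296$ ($A = \left(6 \left(4 + 2\right)\right)^{2} = \left(6 \cdot 6\right)^{2} = 36^{2} = 1296$)
$t{\left(J,c \right)} = 8 c$ ($t{\left(J,c \right)} = - 4 c \left(-2\right) = 8 c$)
$t{\left(A,98 + 54 \right)} + 41958 = 8 \left(98 + 54\right) + 41958 = 8 \cdot 152 + 41958 = 1216 + 41958 = 43174$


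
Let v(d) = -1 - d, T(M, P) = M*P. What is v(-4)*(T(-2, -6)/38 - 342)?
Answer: -19476/19 ≈ -1025.1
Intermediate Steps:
v(-4)*(T(-2, -6)/38 - 342) = (-1 - 1*(-4))*(-2*(-6)/38 - 342) = (-1 + 4)*(12*(1/38) - 342) = 3*(6/19 - 342) = 3*(-6492/19) = -19476/19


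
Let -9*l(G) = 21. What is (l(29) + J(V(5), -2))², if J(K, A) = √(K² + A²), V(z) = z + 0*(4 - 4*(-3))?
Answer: 310/9 - 14*√29/3 ≈ 9.3137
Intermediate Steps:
l(G) = -7/3 (l(G) = -⅑*21 = -7/3)
V(z) = z (V(z) = z + 0*(4 + 12) = z + 0*16 = z + 0 = z)
J(K, A) = √(A² + K²)
(l(29) + J(V(5), -2))² = (-7/3 + √((-2)² + 5²))² = (-7/3 + √(4 + 25))² = (-7/3 + √29)²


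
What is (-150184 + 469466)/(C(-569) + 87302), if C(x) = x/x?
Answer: 319282/87303 ≈ 3.6572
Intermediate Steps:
C(x) = 1
(-150184 + 469466)/(C(-569) + 87302) = (-150184 + 469466)/(1 + 87302) = 319282/87303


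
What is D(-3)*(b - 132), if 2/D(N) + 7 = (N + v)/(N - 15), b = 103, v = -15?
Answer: 29/3 ≈ 9.6667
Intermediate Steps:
D(N) = -⅓ (D(N) = 2/(-7 + (N - 15)/(N - 15)) = 2/(-7 + (-15 + N)/(-15 + N)) = 2/(-7 + 1) = 2/(-6) = 2*(-⅙) = -⅓)
D(-3)*(b - 132) = -(103 - 132)/3 = -⅓*(-29) = 29/3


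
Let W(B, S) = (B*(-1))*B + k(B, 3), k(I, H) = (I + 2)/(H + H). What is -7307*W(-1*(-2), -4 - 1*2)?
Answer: 73070/3 ≈ 24357.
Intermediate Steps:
k(I, H) = (2 + I)/(2*H) (k(I, H) = (2 + I)/((2*H)) = (2 + I)*(1/(2*H)) = (2 + I)/(2*H))
W(B, S) = 1/3 - B**2 + B/6 (W(B, S) = (B*(-1))*B + (1/2)*(2 + B)/3 = (-B)*B + (1/2)*(1/3)*(2 + B) = -B**2 + (1/3 + B/6) = 1/3 - B**2 + B/6)
-7307*W(-1*(-2), -4 - 1*2) = -7307*(1/3 - (-1*(-2))**2 + (-1*(-2))/6) = -7307*(1/3 - 1*2**2 + (1/6)*2) = -7307*(1/3 - 1*4 + 1/3) = -7307*(1/3 - 4 + 1/3) = -7307*(-10/3) = 73070/3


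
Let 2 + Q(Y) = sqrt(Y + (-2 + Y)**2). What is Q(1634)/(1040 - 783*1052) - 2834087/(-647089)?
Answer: 1165768325495/266172295082 - sqrt(2665058)/822676 ≈ 4.3778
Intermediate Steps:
Q(Y) = -2 + sqrt(Y + (-2 + Y)**2)
Q(1634)/(1040 - 783*1052) - 2834087/(-647089) = (-2 + sqrt(1634 + (-2 + 1634)**2))/(1040 - 783*1052) - 2834087/(-647089) = (-2 + sqrt(1634 + 1632**2))/(1040 - 823716) - 2834087*(-1/647089) = (-2 + sqrt(1634 + 2663424))/(-822676) + 2834087/647089 = (-2 + sqrt(2665058))*(-1/822676) + 2834087/647089 = (1/411338 - sqrt(2665058)/822676) + 2834087/647089 = 1165768325495/266172295082 - sqrt(2665058)/822676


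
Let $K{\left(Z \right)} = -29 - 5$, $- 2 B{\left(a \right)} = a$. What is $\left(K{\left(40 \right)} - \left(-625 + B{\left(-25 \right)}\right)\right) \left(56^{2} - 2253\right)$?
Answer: $\frac{1021631}{2} \approx 5.1082 \cdot 10^{5}$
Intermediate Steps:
$B{\left(a \right)} = - \frac{a}{2}$
$K{\left(Z \right)} = -34$
$\left(K{\left(40 \right)} - \left(-625 + B{\left(-25 \right)}\right)\right) \left(56^{2} - 2253\right) = \left(-34 + \left(625 - \left(- \frac{1}{2}\right) \left(-25\right)\right)\right) \left(56^{2} - 2253\right) = \left(-34 + \left(625 - \frac{25}{2}\right)\right) \left(3136 - 2253\right) = \left(-34 + \left(625 - \frac{25}{2}\right)\right) 883 = \left(-34 + \frac{1225}{2}\right) 883 = \frac{1157}{2} \cdot 883 = \frac{1021631}{2}$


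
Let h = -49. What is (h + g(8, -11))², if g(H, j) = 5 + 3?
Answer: 1681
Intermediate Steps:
g(H, j) = 8
(h + g(8, -11))² = (-49 + 8)² = (-41)² = 1681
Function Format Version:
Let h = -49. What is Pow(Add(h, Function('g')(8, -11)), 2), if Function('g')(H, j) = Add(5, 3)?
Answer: 1681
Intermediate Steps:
Function('g')(H, j) = 8
Pow(Add(h, Function('g')(8, -11)), 2) = Pow(Add(-49, 8), 2) = Pow(-41, 2) = 1681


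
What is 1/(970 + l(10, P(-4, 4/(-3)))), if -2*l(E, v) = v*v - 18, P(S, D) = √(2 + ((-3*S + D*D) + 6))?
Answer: 9/8713 ≈ 0.0010329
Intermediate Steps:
P(S, D) = √(8 + D² - 3*S) (P(S, D) = √(2 + ((-3*S + D²) + 6)) = √(2 + ((D² - 3*S) + 6)) = √(2 + (6 + D² - 3*S)) = √(8 + D² - 3*S))
l(E, v) = 9 - v²/2 (l(E, v) = -(v*v - 18)/2 = -(v² - 18)/2 = -(-18 + v²)/2 = 9 - v²/2)
1/(970 + l(10, P(-4, 4/(-3)))) = 1/(970 + (9 - (√(8 + (4/(-3))² - 3*(-4)))²/2)) = 1/(970 + (9 - (√(8 + (4*(-⅓))² + 12))²/2)) = 1/(970 + (9 - (√(8 + (-4/3)² + 12))²/2)) = 1/(970 + (9 - (√(8 + 16/9 + 12))²/2)) = 1/(970 + (9 - (√(196/9))²/2)) = 1/(970 + (9 - (14/3)²/2)) = 1/(970 + (9 - ½*196/9)) = 1/(970 + (9 - 98/9)) = 1/(970 - 17/9) = 1/(8713/9) = 9/8713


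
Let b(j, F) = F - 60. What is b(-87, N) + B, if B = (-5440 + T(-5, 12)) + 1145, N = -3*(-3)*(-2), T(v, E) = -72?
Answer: -4445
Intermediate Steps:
N = -18 (N = 9*(-2) = -18)
b(j, F) = -60 + F
B = -4367 (B = (-5440 - 72) + 1145 = -5512 + 1145 = -4367)
b(-87, N) + B = (-60 - 18) - 4367 = -78 - 4367 = -4445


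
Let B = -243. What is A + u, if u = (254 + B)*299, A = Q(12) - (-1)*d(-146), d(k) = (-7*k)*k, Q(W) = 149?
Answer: -145774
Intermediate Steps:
d(k) = -7*k²
A = -149063 (A = 149 - (-1)*(-7*(-146)²) = 149 - (-1)*(-7*21316) = 149 - (-1)*(-149212) = 149 - 1*149212 = 149 - 149212 = -149063)
u = 3289 (u = (254 - 243)*299 = 11*299 = 3289)
A + u = -149063 + 3289 = -145774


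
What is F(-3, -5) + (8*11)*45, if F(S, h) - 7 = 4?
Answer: 3971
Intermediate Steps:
F(S, h) = 11 (F(S, h) = 7 + 4 = 11)
F(-3, -5) + (8*11)*45 = 11 + (8*11)*45 = 11 + 88*45 = 11 + 3960 = 3971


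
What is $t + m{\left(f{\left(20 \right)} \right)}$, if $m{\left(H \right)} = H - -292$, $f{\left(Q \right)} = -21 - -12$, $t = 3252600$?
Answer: $3252883$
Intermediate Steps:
$f{\left(Q \right)} = -9$ ($f{\left(Q \right)} = -21 + 12 = -9$)
$m{\left(H \right)} = 292 + H$ ($m{\left(H \right)} = H + 292 = 292 + H$)
$t + m{\left(f{\left(20 \right)} \right)} = 3252600 + \left(292 - 9\right) = 3252600 + 283 = 3252883$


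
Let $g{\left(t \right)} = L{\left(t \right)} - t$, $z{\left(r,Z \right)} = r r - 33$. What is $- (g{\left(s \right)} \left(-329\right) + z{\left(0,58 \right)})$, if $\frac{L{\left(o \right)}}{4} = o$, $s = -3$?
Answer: $-2928$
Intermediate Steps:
$L{\left(o \right)} = 4 o$
$z{\left(r,Z \right)} = -33 + r^{2}$ ($z{\left(r,Z \right)} = r^{2} - 33 = -33 + r^{2}$)
$g{\left(t \right)} = 3 t$ ($g{\left(t \right)} = 4 t - t = 3 t$)
$- (g{\left(s \right)} \left(-329\right) + z{\left(0,58 \right)}) = - (3 \left(-3\right) \left(-329\right) - \left(33 - 0^{2}\right)) = - (\left(-9\right) \left(-329\right) + \left(-33 + 0\right)) = - (2961 - 33) = \left(-1\right) 2928 = -2928$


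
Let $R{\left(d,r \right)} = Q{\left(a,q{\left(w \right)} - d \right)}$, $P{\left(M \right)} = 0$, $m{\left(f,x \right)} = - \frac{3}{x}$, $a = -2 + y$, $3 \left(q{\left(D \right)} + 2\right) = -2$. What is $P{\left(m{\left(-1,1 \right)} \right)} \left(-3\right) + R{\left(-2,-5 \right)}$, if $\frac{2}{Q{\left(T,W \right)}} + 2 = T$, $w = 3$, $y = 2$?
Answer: $-1$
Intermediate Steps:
$q{\left(D \right)} = - \frac{8}{3}$ ($q{\left(D \right)} = -2 + \frac{1}{3} \left(-2\right) = -2 - \frac{2}{3} = - \frac{8}{3}$)
$a = 0$ ($a = -2 + 2 = 0$)
$Q{\left(T,W \right)} = \frac{2}{-2 + T}$
$R{\left(d,r \right)} = -1$ ($R{\left(d,r \right)} = \frac{2}{-2 + 0} = \frac{2}{-2} = 2 \left(- \frac{1}{2}\right) = -1$)
$P{\left(m{\left(-1,1 \right)} \right)} \left(-3\right) + R{\left(-2,-5 \right)} = 0 \left(-3\right) - 1 = 0 - 1 = -1$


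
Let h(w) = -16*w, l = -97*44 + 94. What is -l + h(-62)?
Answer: 5166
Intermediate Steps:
l = -4174 (l = -4268 + 94 = -4174)
-l + h(-62) = -1*(-4174) - 16*(-62) = 4174 + 992 = 5166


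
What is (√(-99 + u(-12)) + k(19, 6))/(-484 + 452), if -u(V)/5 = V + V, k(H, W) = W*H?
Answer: -57/16 - √21/32 ≈ -3.7057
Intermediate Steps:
k(H, W) = H*W
u(V) = -10*V (u(V) = -5*(V + V) = -10*V)
(√(-99 + u(-12)) + k(19, 6))/(-484 + 452) = (√(-99 - 10*(-12)) + 19*6)/(-484 + 452) = (√(-99 + 120) + 114)/(-32) = (√21 + 114)*(-1/32) = (114 + √21)*(-1/32) = -57/16 - √21/32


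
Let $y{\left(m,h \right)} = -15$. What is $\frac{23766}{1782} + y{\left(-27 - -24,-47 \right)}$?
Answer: $- \frac{494}{297} \approx -1.6633$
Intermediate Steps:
$\frac{23766}{1782} + y{\left(-27 - -24,-47 \right)} = \frac{23766}{1782} - 15 = 23766 \cdot \frac{1}{1782} - 15 = \frac{3961}{297} - 15 = - \frac{494}{297}$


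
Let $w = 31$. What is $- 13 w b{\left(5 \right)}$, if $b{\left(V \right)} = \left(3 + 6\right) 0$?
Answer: $0$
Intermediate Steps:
$b{\left(V \right)} = 0$ ($b{\left(V \right)} = 9 \cdot 0 = 0$)
$- 13 w b{\left(5 \right)} = \left(-13\right) 31 \cdot 0 = \left(-403\right) 0 = 0$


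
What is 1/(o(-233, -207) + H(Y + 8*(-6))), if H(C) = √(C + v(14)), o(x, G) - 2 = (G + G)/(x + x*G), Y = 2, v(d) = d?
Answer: 1146936209/20714443713 - 2303808004*I*√2/20714443713 ≈ 0.055369 - 0.15729*I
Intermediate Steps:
o(x, G) = 2 + 2*G/(x + G*x) (o(x, G) = 2 + (G + G)/(x + x*G) = 2 + (2*G)/(x + G*x) = 2 + 2*G/(x + G*x))
H(C) = √(14 + C) (H(C) = √(C + 14) = √(14 + C))
1/(o(-233, -207) + H(Y + 8*(-6))) = 1/(2*(-207 - 233 - 207*(-233))/(-233*(1 - 207)) + √(14 + (2 + 8*(-6)))) = 1/(2*(-1/233)*(-207 - 233 + 48231)/(-206) + √(14 + (2 - 48))) = 1/(2*(-1/233)*(-1/206)*47791 + √(14 - 46)) = 1/(47791/23999 + √(-32)) = 1/(47791/23999 + 4*I*√2)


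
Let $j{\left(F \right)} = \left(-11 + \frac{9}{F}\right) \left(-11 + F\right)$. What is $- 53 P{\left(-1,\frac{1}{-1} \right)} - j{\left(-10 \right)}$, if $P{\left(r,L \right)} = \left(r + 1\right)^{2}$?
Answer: $- \frac{2499}{10} \approx -249.9$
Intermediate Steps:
$j{\left(F \right)} = \left(-11 + F\right) \left(-11 + \frac{9}{F}\right)$
$P{\left(r,L \right)} = \left(1 + r\right)^{2}$
$- 53 P{\left(-1,\frac{1}{-1} \right)} - j{\left(-10 \right)} = - 53 \left(1 - 1\right)^{2} - \left(130 - \frac{99}{-10} - -110\right) = - 53 \cdot 0^{2} - \left(130 - - \frac{99}{10} + 110\right) = \left(-53\right) 0 - \left(130 + \frac{99}{10} + 110\right) = 0 - \frac{2499}{10} = - \frac{2499}{10}$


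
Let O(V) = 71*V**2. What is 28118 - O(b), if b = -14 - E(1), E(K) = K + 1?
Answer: 9942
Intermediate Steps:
E(K) = 1 + K
b = -16 (b = -14 - (1 + 1) = -14 - 1*2 = -14 - 2 = -16)
28118 - O(b) = 28118 - 71*(-16)**2 = 28118 - 71*256 = 28118 - 1*18176 = 28118 - 18176 = 9942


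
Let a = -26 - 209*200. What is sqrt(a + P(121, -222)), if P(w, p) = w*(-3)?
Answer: 7*I*sqrt(861) ≈ 205.4*I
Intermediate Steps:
P(w, p) = -3*w
a = -41826 (a = -26 - 41800 = -41826)
sqrt(a + P(121, -222)) = sqrt(-41826 - 3*121) = sqrt(-41826 - 363) = sqrt(-42189) = 7*I*sqrt(861)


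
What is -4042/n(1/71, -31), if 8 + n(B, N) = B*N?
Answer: 286982/599 ≈ 479.10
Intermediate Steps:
n(B, N) = -8 + B*N
-4042/n(1/71, -31) = -4042/(-8 - 31/71) = -4042/(-599/71) = -4042*(-71/599) = 286982/599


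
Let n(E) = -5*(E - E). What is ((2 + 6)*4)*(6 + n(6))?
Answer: 192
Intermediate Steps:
n(E) = 0 (n(E) = -5*0 = 0)
((2 + 6)*4)*(6 + n(6)) = ((2 + 6)*4)*(6 + 0) = (8*4)*6 = 32*6 = 192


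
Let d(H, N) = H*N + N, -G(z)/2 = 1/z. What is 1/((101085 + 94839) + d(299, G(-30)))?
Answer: 1/195944 ≈ 5.1035e-6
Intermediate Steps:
G(z) = -2/z
d(H, N) = N + H*N
1/((101085 + 94839) + d(299, G(-30))) = 1/((101085 + 94839) + (-2/(-30))*(1 + 299)) = 1/(195924 - 2*(-1/30)*300) = 1/(195924 + (1/15)*300) = 1/(195924 + 20) = 1/195944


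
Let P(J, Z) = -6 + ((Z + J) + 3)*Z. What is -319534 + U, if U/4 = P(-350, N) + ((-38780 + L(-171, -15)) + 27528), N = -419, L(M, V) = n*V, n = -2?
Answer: 919370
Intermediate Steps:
L(M, V) = -2*V
P(J, Z) = -6 + Z*(3 + J + Z) (P(J, Z) = -6 + ((J + Z) + 3)*Z = -6 + (3 + J + Z)*Z = -6 + Z*(3 + J + Z))
U = 1238904 (U = 4*((-6 + (-419)² + 3*(-419) - 350*(-419)) + ((-38780 - 2*(-15)) + 27528)) = 4*((-6 + 175561 - 1257 + 146650) + ((-38780 + 30) + 27528)) = 4*(320948 + (-38750 + 27528)) = 4*(320948 - 11222) = 4*309726 = 1238904)
-319534 + U = -319534 + 1238904 = 919370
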